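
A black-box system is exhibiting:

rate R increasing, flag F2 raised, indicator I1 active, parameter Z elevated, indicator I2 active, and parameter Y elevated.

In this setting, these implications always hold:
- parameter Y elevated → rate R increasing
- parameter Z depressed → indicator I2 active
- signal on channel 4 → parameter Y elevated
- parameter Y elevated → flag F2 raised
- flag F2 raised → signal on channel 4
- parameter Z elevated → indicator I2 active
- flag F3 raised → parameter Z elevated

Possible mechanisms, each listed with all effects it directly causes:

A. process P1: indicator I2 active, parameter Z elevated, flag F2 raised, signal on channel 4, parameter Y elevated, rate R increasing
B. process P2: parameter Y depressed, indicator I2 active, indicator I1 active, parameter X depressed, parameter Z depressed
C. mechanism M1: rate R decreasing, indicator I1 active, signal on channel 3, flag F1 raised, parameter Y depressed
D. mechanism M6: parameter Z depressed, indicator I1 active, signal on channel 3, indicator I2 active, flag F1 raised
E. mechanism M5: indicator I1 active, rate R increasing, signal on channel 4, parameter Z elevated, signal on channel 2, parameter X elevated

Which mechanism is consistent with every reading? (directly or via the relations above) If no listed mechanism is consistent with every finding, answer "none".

Checking each candidate against the observations:
(A) process P1 — rate R increasing match; flag F2 raised match; indicator I1 active miss; parameter Z elevated match; indicator I2 active match; parameter Y elevated match
(B) process P2 — fails on rate R increasing, flag F2 raised, parameter Z elevated, parameter Y elevated (predicts parameter Z depressed, not parameter Z elevated; predicts parameter Y depressed, not parameter Y elevated)
(C) mechanism M1 — rate R increasing miss; flag F2 raised miss; indicator I1 active match; parameter Z elevated miss; indicator I2 active miss; parameter Y elevated miss
(D) mechanism M6 — fails on rate R increasing, flag F2 raised, parameter Z elevated, parameter Y elevated (predicts parameter Z depressed, not parameter Z elevated)
(E) mechanism M5 — rate R increasing match; flag F2 raised match (via signal on channel 4 → parameter Y elevated → flag F2 raised); indicator I1 active match; parameter Z elevated match; indicator I2 active match (via parameter Z elevated → indicator I2 active); parameter Y elevated match (via signal on channel 4 → parameter Y elevated)
(E) is the only candidate with no mismatches.

E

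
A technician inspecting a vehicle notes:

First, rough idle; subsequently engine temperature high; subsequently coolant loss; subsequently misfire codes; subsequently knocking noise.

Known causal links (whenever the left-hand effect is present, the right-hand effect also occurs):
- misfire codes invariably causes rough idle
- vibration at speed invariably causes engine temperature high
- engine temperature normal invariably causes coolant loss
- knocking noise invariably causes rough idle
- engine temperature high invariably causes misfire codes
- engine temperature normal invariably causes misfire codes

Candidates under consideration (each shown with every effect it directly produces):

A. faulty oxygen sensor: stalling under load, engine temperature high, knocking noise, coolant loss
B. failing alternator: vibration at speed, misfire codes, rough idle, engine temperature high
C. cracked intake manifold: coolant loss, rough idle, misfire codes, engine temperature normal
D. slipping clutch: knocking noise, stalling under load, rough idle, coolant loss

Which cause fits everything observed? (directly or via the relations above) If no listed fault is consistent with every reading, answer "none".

For each candidate, compare predicted effects to what was observed:
(A) faulty oxygen sensor — rough idle + (through knocking noise → rough idle); engine temperature high +; coolant loss +; misfire codes + (through engine temperature high → misfire codes); knocking noise +
(B) failing alternator — rough idle +; engine temperature high +; coolant loss -; misfire codes +; knocking noise -
(C) cracked intake manifold — rough idle +; engine temperature high -; coolant loss +; misfire codes +; knocking noise -
(D) slipping clutch — does not account for engine temperature high, misfire codes
(A) alone accounts for all the evidence.

A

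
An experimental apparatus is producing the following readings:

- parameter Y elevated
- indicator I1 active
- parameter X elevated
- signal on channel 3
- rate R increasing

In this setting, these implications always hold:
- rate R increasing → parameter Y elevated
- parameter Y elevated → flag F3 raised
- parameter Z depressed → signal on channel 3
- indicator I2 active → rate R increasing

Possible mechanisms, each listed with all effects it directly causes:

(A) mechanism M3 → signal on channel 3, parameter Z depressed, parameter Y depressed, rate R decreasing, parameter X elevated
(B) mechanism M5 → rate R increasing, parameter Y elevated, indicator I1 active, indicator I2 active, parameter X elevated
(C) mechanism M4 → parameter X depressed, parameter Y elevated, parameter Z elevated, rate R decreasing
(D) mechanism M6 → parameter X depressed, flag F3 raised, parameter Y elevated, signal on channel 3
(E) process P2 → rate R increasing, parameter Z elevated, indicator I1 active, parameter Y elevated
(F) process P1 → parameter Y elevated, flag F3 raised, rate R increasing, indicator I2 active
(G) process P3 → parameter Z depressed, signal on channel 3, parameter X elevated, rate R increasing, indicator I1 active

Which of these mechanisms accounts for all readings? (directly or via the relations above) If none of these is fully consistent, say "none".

G

Per-candidate check:
(A) mechanism M3 — parameter Y elevated NO; indicator I1 active NO; parameter X elevated yes; signal on channel 3 yes; rate R increasing NO
(B) mechanism M5 — parameter Y elevated yes; indicator I1 active yes; parameter X elevated yes; signal on channel 3 NO; rate R increasing yes
(C) mechanism M4 — fails on indicator I1 active, parameter X elevated, signal on channel 3, rate R increasing (predicts parameter X depressed, not parameter X elevated; predicts rate R decreasing, not rate R increasing)
(D) mechanism M6 — fails on indicator I1 active, parameter X elevated, rate R increasing (predicts parameter X depressed, not parameter X elevated)
(E) process P2 — parameter Y elevated yes; indicator I1 active yes; parameter X elevated NO; signal on channel 3 NO; rate R increasing yes
(F) process P1 — parameter Y elevated yes; indicator I1 active NO; parameter X elevated NO; signal on channel 3 NO; rate R increasing yes
(G) process P3 — accounts for every observation (parameter Y elevated via rate R increasing → parameter Y elevated)
(G) alone accounts for all the evidence.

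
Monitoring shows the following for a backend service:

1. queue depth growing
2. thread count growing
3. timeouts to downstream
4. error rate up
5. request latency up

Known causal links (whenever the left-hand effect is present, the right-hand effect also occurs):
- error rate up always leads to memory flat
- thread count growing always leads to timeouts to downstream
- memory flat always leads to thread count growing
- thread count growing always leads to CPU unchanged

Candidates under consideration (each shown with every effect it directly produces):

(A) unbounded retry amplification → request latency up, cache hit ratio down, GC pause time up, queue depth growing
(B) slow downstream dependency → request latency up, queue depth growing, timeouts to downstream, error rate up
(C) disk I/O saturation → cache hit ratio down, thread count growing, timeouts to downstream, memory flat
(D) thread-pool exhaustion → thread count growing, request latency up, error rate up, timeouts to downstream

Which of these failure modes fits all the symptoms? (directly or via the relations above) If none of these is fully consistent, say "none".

For each candidate, compare predicted effects to what was observed:
(A) unbounded retry amplification — queue depth growing match; thread count growing miss; timeouts to downstream miss; error rate up miss; request latency up match
(B) slow downstream dependency — queue depth growing match; thread count growing match (by error rate up → memory flat → thread count growing); timeouts to downstream match; error rate up match; request latency up match
(C) disk I/O saturation — does not account for queue depth growing, error rate up, request latency up
(D) thread-pool exhaustion — queue depth growing miss; thread count growing match; timeouts to downstream match; error rate up match; request latency up match
Only (B) is consistent with every observation.

B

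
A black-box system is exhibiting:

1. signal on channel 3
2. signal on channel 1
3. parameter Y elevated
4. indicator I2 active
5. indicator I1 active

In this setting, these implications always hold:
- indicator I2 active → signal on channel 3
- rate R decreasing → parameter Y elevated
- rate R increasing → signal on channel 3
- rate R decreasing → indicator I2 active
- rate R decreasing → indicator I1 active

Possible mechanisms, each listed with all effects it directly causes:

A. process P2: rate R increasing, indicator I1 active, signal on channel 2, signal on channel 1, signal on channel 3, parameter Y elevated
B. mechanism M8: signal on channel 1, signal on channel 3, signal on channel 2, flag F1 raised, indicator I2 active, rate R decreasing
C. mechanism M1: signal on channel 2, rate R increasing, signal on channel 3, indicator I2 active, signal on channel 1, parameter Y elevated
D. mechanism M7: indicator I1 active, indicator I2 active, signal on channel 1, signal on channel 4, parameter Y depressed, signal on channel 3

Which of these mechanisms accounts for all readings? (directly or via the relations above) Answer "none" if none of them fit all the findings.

B

Per-candidate check:
(A) process P2 — signal on channel 3 +; signal on channel 1 +; parameter Y elevated +; indicator I2 active -; indicator I1 active +
(B) mechanism M8 — accounts for every observation (parameter Y elevated through rate R decreasing → parameter Y elevated)
(C) mechanism M1 — signal on channel 3 +; signal on channel 1 +; parameter Y elevated +; indicator I2 active +; indicator I1 active -
(D) mechanism M7 — fails on parameter Y elevated (predicts parameter Y depressed, not parameter Y elevated)
(B) is the only candidate with no mismatches.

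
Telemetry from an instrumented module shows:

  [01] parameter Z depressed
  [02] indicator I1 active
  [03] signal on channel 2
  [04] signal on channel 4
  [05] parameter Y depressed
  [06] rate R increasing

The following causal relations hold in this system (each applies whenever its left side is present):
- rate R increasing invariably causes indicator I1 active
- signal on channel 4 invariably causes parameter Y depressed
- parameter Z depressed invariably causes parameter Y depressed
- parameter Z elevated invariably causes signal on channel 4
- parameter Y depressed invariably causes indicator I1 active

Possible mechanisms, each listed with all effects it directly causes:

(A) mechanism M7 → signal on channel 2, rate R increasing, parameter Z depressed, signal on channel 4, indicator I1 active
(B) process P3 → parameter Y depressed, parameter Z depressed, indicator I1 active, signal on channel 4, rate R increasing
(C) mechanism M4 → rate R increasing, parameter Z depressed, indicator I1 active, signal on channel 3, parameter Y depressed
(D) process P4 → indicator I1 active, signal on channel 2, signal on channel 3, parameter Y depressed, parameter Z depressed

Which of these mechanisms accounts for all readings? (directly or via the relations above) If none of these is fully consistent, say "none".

Per-candidate check:
(A) mechanism M7 — accounts for every observation (parameter Y depressed via parameter Z depressed → parameter Y depressed)
(B) process P3 — parameter Z depressed match; indicator I1 active match; signal on channel 2 miss; signal on channel 4 match; parameter Y depressed match; rate R increasing match
(C) mechanism M4 — does not account for signal on channel 2, signal on channel 4
(D) process P4 — parameter Z depressed match; indicator I1 active match; signal on channel 2 match; signal on channel 4 miss; parameter Y depressed match; rate R increasing miss
Only (A) is consistent with every observation.

A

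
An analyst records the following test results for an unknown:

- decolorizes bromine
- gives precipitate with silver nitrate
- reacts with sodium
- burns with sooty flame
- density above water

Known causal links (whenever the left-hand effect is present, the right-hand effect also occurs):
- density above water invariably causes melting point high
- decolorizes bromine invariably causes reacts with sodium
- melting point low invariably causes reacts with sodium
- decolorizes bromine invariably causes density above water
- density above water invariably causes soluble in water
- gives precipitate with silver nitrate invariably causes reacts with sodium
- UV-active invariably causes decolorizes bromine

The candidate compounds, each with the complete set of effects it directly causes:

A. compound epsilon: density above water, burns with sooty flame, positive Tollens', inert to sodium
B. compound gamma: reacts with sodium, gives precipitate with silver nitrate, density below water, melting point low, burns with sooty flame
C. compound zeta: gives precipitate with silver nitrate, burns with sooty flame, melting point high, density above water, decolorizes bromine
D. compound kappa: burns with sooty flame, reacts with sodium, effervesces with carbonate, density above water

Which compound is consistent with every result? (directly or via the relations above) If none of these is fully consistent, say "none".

C

Checking each candidate against the observations:
(A) compound epsilon — decolorizes bromine miss; gives precipitate with silver nitrate miss; reacts with sodium miss; burns with sooty flame match; density above water match
(B) compound gamma — fails on decolorizes bromine, density above water (predicts density below water, not density above water)
(C) compound zeta — decolorizes bromine match; gives precipitate with silver nitrate match; reacts with sodium match (through gives precipitate with silver nitrate → reacts with sodium); burns with sooty flame match; density above water match
(D) compound kappa — decolorizes bromine miss; gives precipitate with silver nitrate miss; reacts with sodium match; burns with sooty flame match; density above water match
(C) alone accounts for all the evidence.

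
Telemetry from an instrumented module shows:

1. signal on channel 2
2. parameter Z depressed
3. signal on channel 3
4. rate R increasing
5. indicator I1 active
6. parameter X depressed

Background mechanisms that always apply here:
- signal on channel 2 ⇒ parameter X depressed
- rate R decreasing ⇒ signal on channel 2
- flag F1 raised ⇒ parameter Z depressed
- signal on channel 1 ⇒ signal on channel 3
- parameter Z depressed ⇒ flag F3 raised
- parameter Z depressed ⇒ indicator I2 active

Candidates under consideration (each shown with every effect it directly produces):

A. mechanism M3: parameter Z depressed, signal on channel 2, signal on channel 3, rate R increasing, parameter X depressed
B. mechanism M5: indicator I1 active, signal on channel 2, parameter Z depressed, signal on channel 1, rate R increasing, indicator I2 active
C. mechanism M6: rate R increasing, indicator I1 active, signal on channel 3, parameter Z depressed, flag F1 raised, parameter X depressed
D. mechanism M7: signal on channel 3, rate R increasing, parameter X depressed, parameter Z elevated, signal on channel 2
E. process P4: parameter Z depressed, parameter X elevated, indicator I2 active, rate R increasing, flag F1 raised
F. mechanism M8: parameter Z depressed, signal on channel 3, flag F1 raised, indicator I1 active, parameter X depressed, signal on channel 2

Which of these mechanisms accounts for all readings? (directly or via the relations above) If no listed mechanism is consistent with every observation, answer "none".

B

For each candidate, compare predicted effects to what was observed:
(A) mechanism M3 — signal on channel 2 +; parameter Z depressed +; signal on channel 3 +; rate R increasing +; indicator I1 active -; parameter X depressed +
(B) mechanism M5 — signal on channel 2 +; parameter Z depressed +; signal on channel 3 + (by signal on channel 1 → signal on channel 3); rate R increasing +; indicator I1 active +; parameter X depressed + (by signal on channel 2 → parameter X depressed)
(C) mechanism M6 — does not account for signal on channel 2
(D) mechanism M7 — signal on channel 2 +; parameter Z depressed -; signal on channel 3 +; rate R increasing +; indicator I1 active -; parameter X depressed +
(E) process P4 — signal on channel 2 -; parameter Z depressed +; signal on channel 3 -; rate R increasing +; indicator I1 active -; parameter X depressed -
(F) mechanism M8 — does not account for rate R increasing
(B) alone accounts for all the evidence.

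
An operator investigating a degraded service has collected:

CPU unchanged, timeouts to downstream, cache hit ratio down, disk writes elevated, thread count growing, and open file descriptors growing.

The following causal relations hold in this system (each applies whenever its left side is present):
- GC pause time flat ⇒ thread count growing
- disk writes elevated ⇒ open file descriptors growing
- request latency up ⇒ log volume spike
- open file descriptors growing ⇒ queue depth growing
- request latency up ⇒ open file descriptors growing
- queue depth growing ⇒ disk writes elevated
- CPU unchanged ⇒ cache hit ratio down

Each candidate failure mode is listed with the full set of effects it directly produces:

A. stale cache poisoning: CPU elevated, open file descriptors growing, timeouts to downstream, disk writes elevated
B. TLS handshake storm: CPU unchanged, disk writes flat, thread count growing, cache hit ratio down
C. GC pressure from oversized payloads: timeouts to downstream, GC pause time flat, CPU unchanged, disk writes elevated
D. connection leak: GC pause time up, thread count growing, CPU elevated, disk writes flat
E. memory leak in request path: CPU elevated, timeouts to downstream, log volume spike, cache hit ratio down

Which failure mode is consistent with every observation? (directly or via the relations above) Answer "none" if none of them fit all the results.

Checking each candidate against the observations:
(A) stale cache poisoning — CPU unchanged miss; timeouts to downstream match; cache hit ratio down miss; disk writes elevated match; thread count growing miss; open file descriptors growing match
(B) TLS handshake storm — CPU unchanged match; timeouts to downstream miss; cache hit ratio down match; disk writes elevated miss; thread count growing match; open file descriptors growing miss
(C) GC pressure from oversized payloads — CPU unchanged match; timeouts to downstream match; cache hit ratio down match (via CPU unchanged → cache hit ratio down); disk writes elevated match; thread count growing match (via GC pause time flat → thread count growing); open file descriptors growing match (via disk writes elevated → open file descriptors growing)
(D) connection leak — fails on CPU unchanged, timeouts to downstream, cache hit ratio down, disk writes elevated, open file descriptors growing (predicts CPU elevated, not CPU unchanged; predicts disk writes flat, not disk writes elevated)
(E) memory leak in request path — CPU unchanged miss; timeouts to downstream match; cache hit ratio down match; disk writes elevated miss; thread count growing miss; open file descriptors growing miss
(C) alone accounts for all the evidence.

C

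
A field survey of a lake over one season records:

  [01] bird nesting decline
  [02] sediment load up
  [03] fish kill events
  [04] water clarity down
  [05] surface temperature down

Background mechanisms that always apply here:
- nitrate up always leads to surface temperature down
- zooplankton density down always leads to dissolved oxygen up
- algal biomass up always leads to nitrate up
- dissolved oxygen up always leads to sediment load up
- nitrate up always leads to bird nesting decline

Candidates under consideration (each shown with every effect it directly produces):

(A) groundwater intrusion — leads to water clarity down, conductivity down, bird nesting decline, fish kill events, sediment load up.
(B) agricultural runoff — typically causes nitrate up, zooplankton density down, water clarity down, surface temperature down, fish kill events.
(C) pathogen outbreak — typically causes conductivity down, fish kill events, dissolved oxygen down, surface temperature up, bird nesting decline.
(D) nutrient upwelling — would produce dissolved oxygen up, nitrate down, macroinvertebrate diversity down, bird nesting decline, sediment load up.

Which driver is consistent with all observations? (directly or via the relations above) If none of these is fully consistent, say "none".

Testing each hypothesis:
(A) groundwater intrusion — does not account for surface temperature down
(B) agricultural runoff — bird nesting decline + (through nitrate up → bird nesting decline); sediment load up + (through zooplankton density down → dissolved oxygen up → sediment load up); fish kill events +; water clarity down +; surface temperature down +
(C) pathogen outbreak — fails on sediment load up, water clarity down, surface temperature down (predicts surface temperature up, not surface temperature down)
(D) nutrient upwelling — does not account for fish kill events, water clarity down, surface temperature down
(B) alone accounts for all the evidence.

B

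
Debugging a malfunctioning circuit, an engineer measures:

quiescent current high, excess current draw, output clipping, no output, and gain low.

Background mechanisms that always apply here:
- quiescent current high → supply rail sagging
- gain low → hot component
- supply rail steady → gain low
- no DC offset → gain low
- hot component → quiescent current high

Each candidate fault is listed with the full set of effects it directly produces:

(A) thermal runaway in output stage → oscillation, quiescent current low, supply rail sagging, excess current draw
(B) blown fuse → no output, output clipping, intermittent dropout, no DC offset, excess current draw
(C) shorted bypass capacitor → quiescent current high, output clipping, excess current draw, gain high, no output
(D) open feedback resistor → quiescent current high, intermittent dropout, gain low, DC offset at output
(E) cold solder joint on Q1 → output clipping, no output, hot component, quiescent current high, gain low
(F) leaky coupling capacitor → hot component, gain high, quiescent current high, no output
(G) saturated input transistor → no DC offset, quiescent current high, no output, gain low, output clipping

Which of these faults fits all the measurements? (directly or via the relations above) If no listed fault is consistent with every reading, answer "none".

B

Checking each candidate against the observations:
(A) thermal runaway in output stage — quiescent current high miss; excess current draw match; output clipping miss; no output miss; gain low miss
(B) blown fuse — quiescent current high match (via no DC offset → gain low → hot component → quiescent current high); excess current draw match; output clipping match; no output match; gain low match (via no DC offset → gain low)
(C) shorted bypass capacitor — quiescent current high match; excess current draw match; output clipping match; no output match; gain low miss
(D) open feedback resistor — quiescent current high match; excess current draw miss; output clipping miss; no output miss; gain low match
(E) cold solder joint on Q1 — quiescent current high match; excess current draw miss; output clipping match; no output match; gain low match
(F) leaky coupling capacitor — quiescent current high match; excess current draw miss; output clipping miss; no output match; gain low miss
(G) saturated input transistor — does not account for excess current draw
(B) alone accounts for all the evidence.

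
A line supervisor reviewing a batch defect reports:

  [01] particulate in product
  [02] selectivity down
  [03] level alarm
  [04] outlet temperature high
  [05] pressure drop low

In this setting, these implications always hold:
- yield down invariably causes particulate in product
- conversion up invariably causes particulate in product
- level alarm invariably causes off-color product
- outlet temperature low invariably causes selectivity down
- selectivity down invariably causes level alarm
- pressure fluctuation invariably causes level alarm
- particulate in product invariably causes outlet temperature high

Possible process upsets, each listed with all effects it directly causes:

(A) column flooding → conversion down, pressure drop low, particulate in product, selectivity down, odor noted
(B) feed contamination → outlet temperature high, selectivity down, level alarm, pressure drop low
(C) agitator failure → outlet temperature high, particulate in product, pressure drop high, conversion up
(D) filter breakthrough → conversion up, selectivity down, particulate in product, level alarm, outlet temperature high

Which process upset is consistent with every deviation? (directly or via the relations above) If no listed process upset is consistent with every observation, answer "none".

A

For each candidate, compare predicted effects to what was observed:
(A) column flooding — particulate in product +; selectivity down +; level alarm + (by selectivity down → level alarm); outlet temperature high + (by particulate in product → outlet temperature high); pressure drop low +
(B) feed contamination — particulate in product -; selectivity down +; level alarm +; outlet temperature high +; pressure drop low +
(C) agitator failure — fails on selectivity down, level alarm, pressure drop low (predicts pressure drop high, not pressure drop low)
(D) filter breakthrough — particulate in product +; selectivity down +; level alarm +; outlet temperature high +; pressure drop low -
Only (A) is consistent with every observation.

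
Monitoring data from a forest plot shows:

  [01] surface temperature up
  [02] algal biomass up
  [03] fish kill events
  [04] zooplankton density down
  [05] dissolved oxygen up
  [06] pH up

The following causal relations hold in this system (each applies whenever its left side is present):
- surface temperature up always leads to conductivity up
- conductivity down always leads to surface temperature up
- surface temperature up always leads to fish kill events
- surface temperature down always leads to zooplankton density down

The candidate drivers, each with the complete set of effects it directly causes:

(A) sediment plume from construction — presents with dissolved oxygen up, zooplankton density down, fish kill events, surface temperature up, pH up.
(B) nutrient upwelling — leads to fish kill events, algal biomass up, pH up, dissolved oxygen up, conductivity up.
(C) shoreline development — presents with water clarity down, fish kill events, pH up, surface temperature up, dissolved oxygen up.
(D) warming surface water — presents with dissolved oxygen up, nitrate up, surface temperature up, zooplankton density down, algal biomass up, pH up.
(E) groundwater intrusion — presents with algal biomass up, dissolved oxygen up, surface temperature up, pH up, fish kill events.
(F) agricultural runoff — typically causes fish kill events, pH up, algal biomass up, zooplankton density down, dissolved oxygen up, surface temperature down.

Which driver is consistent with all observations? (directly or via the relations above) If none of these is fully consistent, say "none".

For each candidate, compare predicted effects to what was observed:
(A) sediment plume from construction — surface temperature up match; algal biomass up miss; fish kill events match; zooplankton density down match; dissolved oxygen up match; pH up match
(B) nutrient upwelling — does not account for surface temperature up, zooplankton density down
(C) shoreline development — does not account for algal biomass up, zooplankton density down
(D) warming surface water — surface temperature up match; algal biomass up match; fish kill events match (through surface temperature up → fish kill events); zooplankton density down match; dissolved oxygen up match; pH up match
(E) groundwater intrusion — does not account for zooplankton density down
(F) agricultural runoff — fails on surface temperature up (predicts surface temperature down, not surface temperature up)
Only (D) is consistent with every observation.

D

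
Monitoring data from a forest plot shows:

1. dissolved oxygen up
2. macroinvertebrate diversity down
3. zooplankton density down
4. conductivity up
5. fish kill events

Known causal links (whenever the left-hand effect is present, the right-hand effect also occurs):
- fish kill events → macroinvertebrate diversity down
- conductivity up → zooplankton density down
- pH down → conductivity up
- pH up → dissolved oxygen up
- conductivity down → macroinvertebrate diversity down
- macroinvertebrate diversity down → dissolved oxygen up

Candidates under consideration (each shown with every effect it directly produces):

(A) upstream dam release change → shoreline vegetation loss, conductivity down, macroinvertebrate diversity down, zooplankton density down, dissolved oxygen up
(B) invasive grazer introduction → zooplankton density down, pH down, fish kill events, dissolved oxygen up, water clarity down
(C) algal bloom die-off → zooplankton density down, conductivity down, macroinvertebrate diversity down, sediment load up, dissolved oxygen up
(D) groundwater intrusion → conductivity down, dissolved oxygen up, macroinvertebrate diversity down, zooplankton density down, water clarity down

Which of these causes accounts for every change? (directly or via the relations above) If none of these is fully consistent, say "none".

B

Checking each candidate against the observations:
(A) upstream dam release change — dissolved oxygen up ✓; macroinvertebrate diversity down ✓; zooplankton density down ✓; conductivity up ✗; fish kill events ✗
(B) invasive grazer introduction — dissolved oxygen up ✓; macroinvertebrate diversity down ✓ (via fish kill events → macroinvertebrate diversity down); zooplankton density down ✓; conductivity up ✓ (via pH down → conductivity up); fish kill events ✓
(C) algal bloom die-off — fails on conductivity up, fish kill events (predicts conductivity down, not conductivity up)
(D) groundwater intrusion — fails on conductivity up, fish kill events (predicts conductivity down, not conductivity up)
Only (B) is consistent with every observation.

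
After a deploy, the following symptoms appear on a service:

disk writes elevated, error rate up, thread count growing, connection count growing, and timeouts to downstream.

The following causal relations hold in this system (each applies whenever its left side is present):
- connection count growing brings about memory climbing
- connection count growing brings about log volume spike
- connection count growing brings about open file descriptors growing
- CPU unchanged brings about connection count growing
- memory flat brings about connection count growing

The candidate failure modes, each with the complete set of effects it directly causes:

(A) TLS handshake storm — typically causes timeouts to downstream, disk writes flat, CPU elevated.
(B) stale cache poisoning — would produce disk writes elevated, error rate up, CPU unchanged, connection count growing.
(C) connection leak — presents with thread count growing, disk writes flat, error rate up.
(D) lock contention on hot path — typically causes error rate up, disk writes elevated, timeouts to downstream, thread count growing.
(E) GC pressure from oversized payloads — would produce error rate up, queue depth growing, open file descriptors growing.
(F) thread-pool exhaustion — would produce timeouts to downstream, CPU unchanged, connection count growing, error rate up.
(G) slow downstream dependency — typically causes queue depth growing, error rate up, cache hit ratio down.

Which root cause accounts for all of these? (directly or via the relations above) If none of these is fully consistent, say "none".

Testing each hypothesis:
(A) TLS handshake storm — fails on disk writes elevated, error rate up, thread count growing, connection count growing (predicts disk writes flat, not disk writes elevated)
(B) stale cache poisoning — does not account for thread count growing, timeouts to downstream
(C) connection leak — disk writes elevated -; error rate up +; thread count growing +; connection count growing -; timeouts to downstream -
(D) lock contention on hot path — disk writes elevated +; error rate up +; thread count growing +; connection count growing -; timeouts to downstream +
(E) GC pressure from oversized payloads — disk writes elevated -; error rate up +; thread count growing -; connection count growing -; timeouts to downstream -
(F) thread-pool exhaustion — disk writes elevated -; error rate up +; thread count growing -; connection count growing +; timeouts to downstream +
(G) slow downstream dependency — disk writes elevated -; error rate up +; thread count growing -; connection count growing -; timeouts to downstream -
Every candidate fails on at least one observation.

none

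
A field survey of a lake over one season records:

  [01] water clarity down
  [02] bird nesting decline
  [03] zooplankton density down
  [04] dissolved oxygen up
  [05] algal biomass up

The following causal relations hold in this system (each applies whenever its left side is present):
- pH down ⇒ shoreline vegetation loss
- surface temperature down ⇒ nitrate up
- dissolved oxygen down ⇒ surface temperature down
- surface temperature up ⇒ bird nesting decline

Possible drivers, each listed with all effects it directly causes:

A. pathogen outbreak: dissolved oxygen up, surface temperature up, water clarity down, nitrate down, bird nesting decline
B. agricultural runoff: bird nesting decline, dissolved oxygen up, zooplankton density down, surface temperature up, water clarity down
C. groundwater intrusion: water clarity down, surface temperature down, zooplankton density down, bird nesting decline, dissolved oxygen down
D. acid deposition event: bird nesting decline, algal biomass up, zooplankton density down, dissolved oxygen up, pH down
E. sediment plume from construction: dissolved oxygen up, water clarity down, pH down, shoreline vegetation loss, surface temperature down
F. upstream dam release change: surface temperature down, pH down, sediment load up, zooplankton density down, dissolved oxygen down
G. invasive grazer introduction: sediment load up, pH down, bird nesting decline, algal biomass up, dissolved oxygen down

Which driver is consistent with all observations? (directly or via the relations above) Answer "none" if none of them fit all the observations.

For each candidate, compare predicted effects to what was observed:
(A) pathogen outbreak — does not account for zooplankton density down, algal biomass up
(B) agricultural runoff — does not account for algal biomass up
(C) groundwater intrusion — fails on dissolved oxygen up, algal biomass up (predicts dissolved oxygen down, not dissolved oxygen up)
(D) acid deposition event — water clarity down -; bird nesting decline +; zooplankton density down +; dissolved oxygen up +; algal biomass up +
(E) sediment plume from construction — does not account for bird nesting decline, zooplankton density down, algal biomass up
(F) upstream dam release change — fails on water clarity down, bird nesting decline, dissolved oxygen up, algal biomass up (predicts dissolved oxygen down, not dissolved oxygen up)
(G) invasive grazer introduction — fails on water clarity down, zooplankton density down, dissolved oxygen up (predicts dissolved oxygen down, not dissolved oxygen up)
No candidate is consistent with all observations.

none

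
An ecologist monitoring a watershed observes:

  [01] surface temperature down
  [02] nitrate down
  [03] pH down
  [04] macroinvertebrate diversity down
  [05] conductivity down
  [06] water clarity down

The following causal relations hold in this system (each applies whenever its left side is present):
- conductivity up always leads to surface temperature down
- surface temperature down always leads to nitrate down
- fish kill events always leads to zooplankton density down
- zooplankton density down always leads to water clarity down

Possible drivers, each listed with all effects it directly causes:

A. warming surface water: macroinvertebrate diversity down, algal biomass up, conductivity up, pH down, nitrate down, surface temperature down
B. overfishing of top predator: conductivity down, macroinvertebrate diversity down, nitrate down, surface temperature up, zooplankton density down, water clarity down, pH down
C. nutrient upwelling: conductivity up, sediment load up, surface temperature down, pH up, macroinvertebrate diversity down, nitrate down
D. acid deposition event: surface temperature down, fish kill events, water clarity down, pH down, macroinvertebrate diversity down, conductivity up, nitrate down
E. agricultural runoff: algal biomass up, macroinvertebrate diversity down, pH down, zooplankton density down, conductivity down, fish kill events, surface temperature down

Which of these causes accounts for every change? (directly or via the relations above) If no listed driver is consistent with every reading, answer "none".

For each candidate, compare predicted effects to what was observed:
(A) warming surface water — surface temperature down ✓; nitrate down ✓; pH down ✓; macroinvertebrate diversity down ✓; conductivity down ✗; water clarity down ✗
(B) overfishing of top predator — surface temperature down ✗; nitrate down ✓; pH down ✓; macroinvertebrate diversity down ✓; conductivity down ✓; water clarity down ✓
(C) nutrient upwelling — surface temperature down ✓; nitrate down ✓; pH down ✗; macroinvertebrate diversity down ✓; conductivity down ✗; water clarity down ✗
(D) acid deposition event — surface temperature down ✓; nitrate down ✓; pH down ✓; macroinvertebrate diversity down ✓; conductivity down ✗; water clarity down ✓
(E) agricultural runoff — surface temperature down ✓; nitrate down ✓ (through surface temperature down → nitrate down); pH down ✓; macroinvertebrate diversity down ✓; conductivity down ✓; water clarity down ✓ (through zooplankton density down → water clarity down)
(E) is the only candidate with no mismatches.

E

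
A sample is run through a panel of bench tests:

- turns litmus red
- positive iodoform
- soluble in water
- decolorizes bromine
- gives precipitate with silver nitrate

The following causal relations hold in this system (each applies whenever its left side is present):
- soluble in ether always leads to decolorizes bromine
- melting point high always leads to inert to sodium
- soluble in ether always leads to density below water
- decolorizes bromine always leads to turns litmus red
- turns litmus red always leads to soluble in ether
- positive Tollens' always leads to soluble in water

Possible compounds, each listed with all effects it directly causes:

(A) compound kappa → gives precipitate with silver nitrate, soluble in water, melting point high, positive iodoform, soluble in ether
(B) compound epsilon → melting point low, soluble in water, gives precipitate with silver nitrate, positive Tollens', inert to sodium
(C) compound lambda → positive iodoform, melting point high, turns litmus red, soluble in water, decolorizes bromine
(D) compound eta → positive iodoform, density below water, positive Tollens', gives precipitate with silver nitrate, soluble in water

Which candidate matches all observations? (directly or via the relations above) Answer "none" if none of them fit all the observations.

Testing each hypothesis:
(A) compound kappa — accounts for every observation (turns litmus red through soluble in ether → decolorizes bromine → turns litmus red)
(B) compound epsilon — does not account for turns litmus red, positive iodoform, decolorizes bromine
(C) compound lambda — turns litmus red yes; positive iodoform yes; soluble in water yes; decolorizes bromine yes; gives precipitate with silver nitrate NO
(D) compound eta — turns litmus red NO; positive iodoform yes; soluble in water yes; decolorizes bromine NO; gives precipitate with silver nitrate yes
Only (A) is consistent with every observation.

A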